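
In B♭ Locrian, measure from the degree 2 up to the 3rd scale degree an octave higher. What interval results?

B♭ locrian: B♭ C♭ D♭ E♭ F♭ G♭ A♭.
Degree 2 = C♭; scale degree 3 (up an octave) = D♭.
Counting 9 letters and 14 half steps from C♭ gives a major ninth.

major ninth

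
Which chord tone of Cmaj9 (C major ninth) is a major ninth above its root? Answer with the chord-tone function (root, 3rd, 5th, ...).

Spelling the chord: C-E-G-B-D.
The root is C. A major ninth above C is D.
D is the chord's 9th.

9th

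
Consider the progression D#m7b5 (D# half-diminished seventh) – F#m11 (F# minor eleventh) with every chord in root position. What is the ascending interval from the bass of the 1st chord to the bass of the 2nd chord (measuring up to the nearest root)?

m3

The roots are D# and F#.
From D# to F#: 3 semitones over a third = minor.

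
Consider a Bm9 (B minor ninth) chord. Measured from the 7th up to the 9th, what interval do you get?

Bm9: B, D, F#, A, C#.
7th = A; 9th = C#.
A up to C# spans 3 letter names and 4 semitones — a major third.

M3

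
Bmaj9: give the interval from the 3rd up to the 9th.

minor seventh

Spelling the chord: B D♯ F♯ A♯ C♯.
3rd = D♯; 9th = C♯.
From D♯ to C♯: 10 semitones over a seventh = minor.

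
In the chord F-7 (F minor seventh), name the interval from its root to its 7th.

F minor seventh: F, Ab, C, Eb.
So we need the interval from F up to Eb.
7 letter names make it a seventh; at 10 semitones (a half step narrower than major) the quality is minor.

m7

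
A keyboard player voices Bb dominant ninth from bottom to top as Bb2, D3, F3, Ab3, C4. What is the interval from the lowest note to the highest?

The outer voices are Bb2 and C4.
Counting 9 letters and 14 half steps from Bb gives a major ninth.

major ninth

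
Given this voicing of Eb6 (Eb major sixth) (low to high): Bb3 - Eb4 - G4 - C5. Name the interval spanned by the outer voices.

The outer voices are Bb3 and C5.
Bb up to C spans 9 letter names and 14 semitones — a major ninth.

major ninth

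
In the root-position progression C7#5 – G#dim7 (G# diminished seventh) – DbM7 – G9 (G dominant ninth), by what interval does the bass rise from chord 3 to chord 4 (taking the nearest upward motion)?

A4

The roots are Db and G.
Db up to G is 6 semitones, a half step wider than a perfect fourth, so the interval is augmented.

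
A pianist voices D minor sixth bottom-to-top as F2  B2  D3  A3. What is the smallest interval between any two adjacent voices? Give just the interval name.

minor third

Adjacent intervals: F2→B2 = augmented fourth; B2→D3 = minor third; D3→A3 = perfect fifth.
The smallest is B2 to D3, a minor third (3 semitones).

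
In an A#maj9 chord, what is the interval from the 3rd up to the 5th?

m3

Spelling the chord: A#, C##, E#, G##, B#.
So we need the interval from C## up to E#.
3 letter names make it a third; at 3 semitones (a half step narrower than major) the quality is minor.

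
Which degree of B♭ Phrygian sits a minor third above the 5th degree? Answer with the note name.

The scale is B♭ C♭ D♭ E♭ F G♭ A♭.
The 5th degree is F; a minor third above that is A♭ — scale degree 7.

Ab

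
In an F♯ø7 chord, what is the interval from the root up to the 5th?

diminished fifth

Spelling the chord: F♯ A C E.
So we need the interval from F♯ up to C.
F♯ up to C is 6 semitones, a half step narrower than a perfect fifth, so the interval is diminished.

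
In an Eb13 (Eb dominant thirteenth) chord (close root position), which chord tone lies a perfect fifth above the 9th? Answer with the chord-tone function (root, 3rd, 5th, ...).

13th

The chord tones of Eb13 are Eb-G-Bb-Db-F-C.
The 9th is F. A perfect fifth above F is C.
C is the chord's 13th.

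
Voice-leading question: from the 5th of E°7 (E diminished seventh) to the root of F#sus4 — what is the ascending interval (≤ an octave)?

augmented 5th

E°7 (E diminished seventh) has Bb as its 5th, and F#sus4 has F# as its root.
From Bb to F#: 8 semitones over a fifth = augmented.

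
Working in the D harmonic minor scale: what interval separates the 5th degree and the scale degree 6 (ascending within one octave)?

The scale runs D E F G A Bb C#.
5th degree = A; 6th degree = Bb.
A up to Bb is 1 semitone, a half step narrower than a major second, so the interval is minor.

minor 2nd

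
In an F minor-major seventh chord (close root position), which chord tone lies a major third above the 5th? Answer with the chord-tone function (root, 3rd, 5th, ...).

7th

The chord tones of F minor-major seventh are F Ab C E.
The 5th is C. A major third above C is E.
E is the chord's 7th.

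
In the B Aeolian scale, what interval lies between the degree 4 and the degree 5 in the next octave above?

B natural minor: B C# D E F# G A.
That puts E below F#.
E up to F# spans 9 letter names and 14 semitones — a major ninth.

M9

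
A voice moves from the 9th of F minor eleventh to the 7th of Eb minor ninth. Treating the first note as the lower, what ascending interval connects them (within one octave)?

F minor eleventh has G as its 9th, and Eb minor ninth has Db as its 7th.
From G to Db: 6 semitones over a fifth = diminished.

diminished fifth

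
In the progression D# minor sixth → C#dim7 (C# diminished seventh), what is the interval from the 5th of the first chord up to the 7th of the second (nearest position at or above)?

diminished second

D# minor sixth has A# as its 5th, and C#dim7 (C# diminished seventh) has Bb as its 7th.
2 letter names make it a second; at 0 semitones (a whole step narrower than major) the quality is diminished.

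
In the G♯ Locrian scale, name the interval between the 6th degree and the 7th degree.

Spelling the G♯ Locrian scale: G♯ A B C♯ D E F♯.
That puts E below F♯.
From E to F♯ is 2 semitones, exactly the major second.

major second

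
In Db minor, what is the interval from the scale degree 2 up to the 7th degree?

minor 6th

The scale runs Db Eb Fb Gb Ab Bbb Cb.
The scale degree 2 is Eb and the degree 7 is Cb.
6 letter names make it a sixth; at 8 semitones (a half step narrower than major) the quality is minor.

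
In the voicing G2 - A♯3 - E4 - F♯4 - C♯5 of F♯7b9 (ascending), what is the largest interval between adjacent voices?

Adjacent intervals: G2→A♯3 = augmented ninth; A♯3→E4 = diminished fifth; E4→F♯4 = major second; F♯4→C♯5 = perfect fifth.
The largest is G2 to A♯3, an augmented ninth (15 semitones).

augmented ninth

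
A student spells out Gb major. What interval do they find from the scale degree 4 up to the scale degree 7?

augmented fourth

The scale runs Gb Ab Bb Cb Db Eb F.
The scale degree 4 is Cb and the scale degree 7 is F.
4 letter names make it a fourth; at 6 semitones (a half step wider than perfect) the quality is augmented.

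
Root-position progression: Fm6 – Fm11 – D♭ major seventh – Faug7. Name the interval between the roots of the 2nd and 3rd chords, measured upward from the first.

The roots are F and D♭.
6 letter names make it a sixth; at 8 semitones (a half step narrower than major) the quality is minor.

minor sixth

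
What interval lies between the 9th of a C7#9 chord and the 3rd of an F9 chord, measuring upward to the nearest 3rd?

The 9th of C7#9 is D#; the 3rd of F9 is A.
5 letter names make it a fifth; at 6 semitones (a half step narrower than perfect) the quality is diminished.

diminished 5th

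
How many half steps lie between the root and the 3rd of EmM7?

The chord tones of EmM7 are E G B D#.
E to G is a minor third: 3 semitones.

3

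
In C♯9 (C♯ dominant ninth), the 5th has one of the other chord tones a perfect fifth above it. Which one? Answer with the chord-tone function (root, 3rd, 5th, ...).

C♯9 is spelled C♯, E♯, G♯, B, D♯.
The 5th is G♯. A perfect fifth above G♯ is D♯.
D♯ is the chord's 9th.

9th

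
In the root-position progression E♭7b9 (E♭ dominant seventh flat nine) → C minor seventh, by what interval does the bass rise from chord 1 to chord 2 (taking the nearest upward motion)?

The roots are E♭ and C.
Counting 6 letters and 9 half steps from E♭ gives a major sixth.

major sixth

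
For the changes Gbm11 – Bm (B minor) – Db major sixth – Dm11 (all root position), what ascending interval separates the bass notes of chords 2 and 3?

The roots are B and Db.
3 letter names make it a third; at 2 semitones (a whole step narrower than major) the quality is diminished.

d3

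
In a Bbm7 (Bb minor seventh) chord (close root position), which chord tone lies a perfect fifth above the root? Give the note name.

F

The chord tones of Bb-7 (Bb minor seventh) are Bb, Db, F, Ab.
The root is Bb. A perfect fifth above Bb is F.
F is the chord's 5th.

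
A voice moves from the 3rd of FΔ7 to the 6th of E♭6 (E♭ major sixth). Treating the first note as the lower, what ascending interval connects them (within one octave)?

minor third

The 3rd of FΔ7 is A; the 6th of E♭6 (E♭ major sixth) is C.
From A to C: 3 semitones over a third = minor.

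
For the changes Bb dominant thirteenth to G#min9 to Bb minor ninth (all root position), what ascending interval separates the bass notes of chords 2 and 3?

diminished 3rd

The roots are G# and Bb.
G# up to Bb is 2 semitones, a whole step narrower than a major third, so the interval is diminished.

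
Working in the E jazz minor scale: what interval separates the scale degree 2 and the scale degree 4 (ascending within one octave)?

minor third

The scale runs E F# G A B C# D#.
The scale degree 2 is F# and the degree 4 is A.
From F# to A: 3 semitones over a third = minor.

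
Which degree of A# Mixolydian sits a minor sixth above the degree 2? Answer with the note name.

The scale is A# B# C## D# E# F## G#.
The degree 2 is B#; a minor sixth above that is G# — scale degree 7.

G#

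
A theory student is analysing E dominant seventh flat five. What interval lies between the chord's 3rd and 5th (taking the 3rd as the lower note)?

E7b5 is spelled E G# Bb D.
The 3rd is G# and the 5th is Bb.
From G# to Bb: 2 semitones over a third = diminished.

diminished third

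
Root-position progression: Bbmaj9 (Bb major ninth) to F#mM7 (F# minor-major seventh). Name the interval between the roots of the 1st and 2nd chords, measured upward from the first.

augmented fifth

The roots are Bb and F#.
5 letter names make it a fifth; at 8 semitones (a half step wider than perfect) the quality is augmented.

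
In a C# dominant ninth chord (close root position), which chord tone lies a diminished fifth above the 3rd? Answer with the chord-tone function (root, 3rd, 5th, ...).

C#9 is spelled C#, E#, G#, B, D#.
The 3rd is E#. A diminished fifth above E# is B.
B is the chord's 7th.

7th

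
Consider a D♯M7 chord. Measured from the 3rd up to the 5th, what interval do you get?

minor third

The chord tones of D♯M7 (D♯ major seventh) are D♯ F𝄪 A♯ C𝄪.
The 3rd is F𝄪 and the 5th is A♯.
From F𝄪 to A♯: 3 semitones over a third = minor.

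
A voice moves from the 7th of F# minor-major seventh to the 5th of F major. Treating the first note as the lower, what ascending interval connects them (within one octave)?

F# minor-major seventh has E# as its 7th, and F major has C as its 5th.
E# up to C is 7 semitones, a whole step narrower than a major sixth, so the interval is diminished.

diminished sixth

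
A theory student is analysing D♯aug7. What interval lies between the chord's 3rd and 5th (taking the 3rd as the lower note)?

D♯aug7: D♯–F𝄪–A𝄪–C♯.
3rd = F𝄪; 5th = A𝄪.
Counting 3 letters and 4 half steps from F𝄪 gives a major third.

major third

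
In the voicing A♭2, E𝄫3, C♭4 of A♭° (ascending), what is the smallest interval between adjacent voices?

Adjacent intervals: A♭2→E𝄫3 = diminished fifth; E𝄫3→C♭4 = major sixth.
The smallest is A♭2 to E𝄫3, a diminished fifth (6 semitones).

diminished fifth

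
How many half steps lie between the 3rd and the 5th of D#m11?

The chord tones of D#m11 (D# minor eleventh) are D#-F#-A#-C#-E#-G#.
F# to A# is a major third: 4 semitones.

4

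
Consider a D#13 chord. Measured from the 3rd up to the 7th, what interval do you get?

diminished 5th

D#13 is spelled D# F## A# C# E# B#.
3rd = F##; 7th = C#.
F## up to C# is 6 semitones, a half step narrower than a perfect fifth, so the interval is diminished.
This 3–7 tritone is the characteristic tension at the heart of the dominant sound.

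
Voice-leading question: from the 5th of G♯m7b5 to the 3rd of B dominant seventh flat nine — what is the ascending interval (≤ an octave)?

The 5th of G♯m7b5 is D; the 3rd of B dominant seventh flat nine is D♯.
D up to D♯ is 1 semitone, a half step wider than a perfect unison, so the interval is augmented.

augmented 1st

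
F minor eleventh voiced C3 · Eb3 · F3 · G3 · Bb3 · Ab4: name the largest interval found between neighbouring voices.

Adjacent intervals: C3→Eb3 = minor third; Eb3→F3 = major second; F3→G3 = major second; G3→Bb3 = minor third; Bb3→Ab4 = minor seventh.
The largest is Bb3 to Ab4, a minor seventh (10 semitones).

minor seventh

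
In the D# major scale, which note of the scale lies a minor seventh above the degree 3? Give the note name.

The scale is D# E# F## G# A# B# C##.
The degree 3 is F##; a minor seventh above that is E# — scale degree 2.

E#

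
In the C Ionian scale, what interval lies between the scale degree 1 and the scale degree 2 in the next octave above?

major ninth

Spelling the C Ionian scale: C D E F G A B.
That puts C below D.
Counting 9 letters and 14 half steps from C gives a major ninth.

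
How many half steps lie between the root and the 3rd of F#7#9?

F#7#9: F#–A#–C#–E–G##.
F# to A# is a major third: 4 semitones.

4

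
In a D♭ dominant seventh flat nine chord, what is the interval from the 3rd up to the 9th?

diminished seventh

D♭ dominant seventh flat nine is spelled D♭, F, A♭, C♭, E𝄫.
3rd = F; 9th = E𝄫.
From F to E𝄫: 9 semitones over a seventh = diminished.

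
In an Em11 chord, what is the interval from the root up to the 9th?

Em11 (E minor eleventh): E, G, B, D, F#, A.
Root = E; 9th = F#.
E up to F# spans 9 letter names and 14 semitones — a major ninth.

major ninth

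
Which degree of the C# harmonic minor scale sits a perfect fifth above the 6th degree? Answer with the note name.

E

The scale is C# D# E F# G# A B#.
The 6th degree is A; a perfect fifth above that is E — scale degree 3.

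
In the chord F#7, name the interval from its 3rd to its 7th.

diminished 5th

F#7 is spelled F#-A#-C#-E.
So we need the interval from A# up to E.
From A# to E: 6 semitones over a fifth = diminished.
That tritone between 3rd and 7th is what gives the dominant seventh its pull toward resolution.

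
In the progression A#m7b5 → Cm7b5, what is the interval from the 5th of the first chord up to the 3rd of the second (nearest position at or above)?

diminished octave

The 5th of A#m7b5 is E; the 3rd of Cm7b5 is Eb.
From E to Eb: 11 semitones over an octave = diminished.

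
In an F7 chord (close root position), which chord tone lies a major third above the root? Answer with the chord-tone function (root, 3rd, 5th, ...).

The chord tones of F dominant seventh are F, A, C, Eb.
The root is F. A major third above F is A.
A is the chord's 3rd.

3rd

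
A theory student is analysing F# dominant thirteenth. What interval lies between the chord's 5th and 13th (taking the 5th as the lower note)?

F#13 (F# dominant thirteenth) is spelled F#, A#, C#, E, G#, D#.
5th = C#; 13th = D#.
C# up to D# spans 9 letter names and 14 semitones — a major ninth.

major 9th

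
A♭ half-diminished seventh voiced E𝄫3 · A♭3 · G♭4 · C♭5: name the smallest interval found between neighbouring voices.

perfect fourth

Adjacent intervals: E𝄫3→A♭3 = augmented fourth; A♭3→G♭4 = minor seventh; G♭4→C♭5 = perfect fourth.
The smallest is G♭4 to C♭5, a perfect fourth (5 semitones).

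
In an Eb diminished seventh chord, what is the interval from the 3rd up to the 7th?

diminished 5th

Eb°7 is spelled Eb, Gb, Bbb, Dbb.
3rd = Gb; 7th = Dbb.
Gb up to Dbb is 6 semitones, a half step narrower than a perfect fifth, so the interval is diminished.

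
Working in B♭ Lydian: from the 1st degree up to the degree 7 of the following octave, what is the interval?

Spelling B♭ Lydian: B♭ C D E F G A.
1st degree = B♭; 7th scale degree (up an octave) = A.
Counting 14 letters and 23 half steps from B♭ gives a major fourteenth.

major 14th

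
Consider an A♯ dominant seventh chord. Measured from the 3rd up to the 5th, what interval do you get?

minor third

A♯ dominant seventh: A♯–C𝄪–E♯–G♯.
3rd = C𝄪; 5th = E♯.
From C𝄪 to E♯: 3 semitones over a third = minor.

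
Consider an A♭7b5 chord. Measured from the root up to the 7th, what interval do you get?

minor seventh

A♭7b5 (A♭ dominant seventh flat five): A♭ C E𝄫 G♭.
Root = A♭; 7th = G♭.
A♭ up to G♭ is 10 semitones, a half step narrower than a major seventh, so the interval is minor.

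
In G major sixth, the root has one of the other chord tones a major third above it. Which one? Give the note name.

B

The chord tones of G6 (G major sixth) are G B D E.
The root is G. A major third above G is B.
B is the chord's 3rd.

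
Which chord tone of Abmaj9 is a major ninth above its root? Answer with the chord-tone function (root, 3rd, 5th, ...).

9th

Spelling the chord: Ab-C-Eb-G-Bb.
The root is Ab. A major ninth above Ab is Bb.
Bb is the chord's 9th.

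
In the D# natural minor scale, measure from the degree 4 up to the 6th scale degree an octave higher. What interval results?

The scale runs D# E# F# G# A# B C#.
That puts G# below B.
G# up to B is 15 semitones, a half step narrower than a major tenth, so the interval is minor.

minor 10th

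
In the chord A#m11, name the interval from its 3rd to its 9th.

major seventh

A#m11 (A# minor eleventh) is spelled A#, C#, E#, G#, B#, D#.
That puts C# below B#.
Counting 7 letters and 11 half steps from C# gives a major seventh.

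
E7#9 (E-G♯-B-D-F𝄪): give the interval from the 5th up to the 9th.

So we need the interval from B up to F𝄪.
B up to F𝄪 is 8 semitones, a half step wider than a perfect fifth, so the interval is augmented.

augmented 5th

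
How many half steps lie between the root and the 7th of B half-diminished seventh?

B half-diminished seventh: B-D-F-A.
B to A is a minor seventh: 10 semitones.

10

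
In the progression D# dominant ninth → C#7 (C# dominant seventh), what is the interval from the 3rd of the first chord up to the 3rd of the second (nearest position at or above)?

D# dominant ninth has F## as its 3rd, and C#7 (C# dominant seventh) has E# as its 3rd.
7 letter names make it a seventh; at 10 semitones (a half step narrower than major) the quality is minor.

minor seventh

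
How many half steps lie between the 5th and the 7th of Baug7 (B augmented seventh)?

Baug7: B, D#, F##, A.
F## to A is a diminished third: 2 semitones.

2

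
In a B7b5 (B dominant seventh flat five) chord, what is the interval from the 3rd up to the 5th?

diminished third

The chord tones of B7b5 (B dominant seventh flat five) are B-D#-F-A.
That puts D# below F.
From D# to F: 2 semitones over a third = diminished.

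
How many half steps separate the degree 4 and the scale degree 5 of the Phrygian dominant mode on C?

2

The scale is C Db E F G Ab Bb.
F up to G is a major second — 2 semitones.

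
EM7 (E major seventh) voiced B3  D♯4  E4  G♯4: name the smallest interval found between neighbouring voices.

Adjacent intervals: B3→D♯4 = major third; D♯4→E4 = minor second; E4→G♯4 = major third.
The smallest is D♯4 to E4, a minor second (1 semitone).

minor second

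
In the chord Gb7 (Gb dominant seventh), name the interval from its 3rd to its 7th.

Spelling the chord: Gb, Bb, Db, Fb.
That puts Bb below Fb.
5 letter names make it a fifth; at 6 semitones (a half step narrower than perfect) the quality is diminished.

diminished fifth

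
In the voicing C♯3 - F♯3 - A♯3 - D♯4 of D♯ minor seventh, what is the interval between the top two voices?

perfect fourth

Those voices are A♯3 and D♯4.
From A♯ to D♯ is 5 semitones, exactly the perfect fourth.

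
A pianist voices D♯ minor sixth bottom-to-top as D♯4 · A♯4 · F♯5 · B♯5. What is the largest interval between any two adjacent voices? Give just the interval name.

minor 6th

Adjacent intervals: D♯4→A♯4 = perfect fifth; A♯4→F♯5 = minor sixth; F♯5→B♯5 = augmented fourth.
The largest is A♯4 to F♯5, a minor sixth (8 semitones).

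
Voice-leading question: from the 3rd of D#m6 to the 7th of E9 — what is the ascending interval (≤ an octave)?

D#m6 has F# as its 3rd, and E9 has D as its 7th.
6 letter names make it a sixth; at 8 semitones (a half step narrower than major) the quality is minor.

minor sixth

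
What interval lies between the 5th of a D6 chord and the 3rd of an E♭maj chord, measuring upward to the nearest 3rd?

D6 has A as its 5th, and E♭maj has G as its 3rd.
A up to G is 10 semitones, a half step narrower than a major seventh, so the interval is minor.

minor seventh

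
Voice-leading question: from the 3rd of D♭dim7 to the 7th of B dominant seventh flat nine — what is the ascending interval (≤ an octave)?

A3

D♭dim7 has F♭ as its 3rd, and B dominant seventh flat nine has A as its 7th.
3 letter names make it a third; at 5 semitones (a half step wider than major) the quality is augmented.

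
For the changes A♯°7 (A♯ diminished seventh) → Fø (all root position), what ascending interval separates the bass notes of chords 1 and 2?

diminished 6th

The roots are A♯ and F.
From A♯ to F: 7 semitones over a sixth = diminished.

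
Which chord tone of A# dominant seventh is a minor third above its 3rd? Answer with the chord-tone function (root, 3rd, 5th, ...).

5th

A# dominant seventh: A#, C##, E#, G#.
The 3rd is C##. A minor third above C## is E#.
E# is the chord's 5th.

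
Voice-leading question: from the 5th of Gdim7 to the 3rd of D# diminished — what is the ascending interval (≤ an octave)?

A3

The 5th of Gdim7 is Db; the 3rd of D# diminished is F#.
From Db to F#: 5 semitones over a third = augmented.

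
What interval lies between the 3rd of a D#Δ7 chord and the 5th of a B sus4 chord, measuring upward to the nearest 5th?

D#Δ7 has F## as its 3rd, and B sus4 has F# as its 5th.
8 letter names make it an octave; at 11 semitones (a half step narrower than perfect) the quality is diminished.

diminished 8th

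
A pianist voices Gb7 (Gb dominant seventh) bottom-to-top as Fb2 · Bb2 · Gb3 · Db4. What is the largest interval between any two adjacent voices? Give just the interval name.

minor 6th

Adjacent intervals: Fb2→Bb2 = augmented fourth; Bb2→Gb3 = minor sixth; Gb3→Db4 = perfect fifth.
The largest is Bb2 to Gb3, a minor sixth (8 semitones).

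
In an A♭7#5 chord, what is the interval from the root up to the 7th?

minor seventh

A♭7#5 (A♭ augmented seventh): A♭, C, E, G♭.
So we need the interval from A♭ up to G♭.
From A♭ to G♭: 10 semitones over a seventh = minor.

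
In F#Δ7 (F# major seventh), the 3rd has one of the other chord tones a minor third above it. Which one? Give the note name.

C#

The chord tones of F#maj7 (F# major seventh) are F# A# C# E#.
The 3rd is A#. A minor third above A# is C#.
C# is the chord's 5th.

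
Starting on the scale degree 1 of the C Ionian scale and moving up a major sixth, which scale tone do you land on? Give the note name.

The scale is C D E F G A B.
The scale degree 1 is C; a major sixth above that is A — scale degree 6.

A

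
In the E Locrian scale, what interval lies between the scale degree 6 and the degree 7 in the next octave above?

E locrian: E F G A B♭ C D.
That puts C below D.
C up to D spans 9 letter names and 14 semitones — a major ninth.

major ninth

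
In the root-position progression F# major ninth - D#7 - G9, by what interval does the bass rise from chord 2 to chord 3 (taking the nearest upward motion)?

diminished 4th

The roots are D# and G.
From D# to G: 4 semitones over a fourth = diminished.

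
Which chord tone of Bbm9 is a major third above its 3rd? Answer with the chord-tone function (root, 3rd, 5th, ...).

5th

Bbm9 (Bb minor ninth): Bb–Db–F–Ab–C.
The 3rd is Db. A major third above Db is F.
F is the chord's 5th.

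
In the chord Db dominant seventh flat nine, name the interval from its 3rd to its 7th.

diminished fifth

Db7b9: Db-F-Ab-Cb-Ebb.
The 3rd is F and the 7th is Cb.
From F to Cb: 6 semitones over a fifth = diminished.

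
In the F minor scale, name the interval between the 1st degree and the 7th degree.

The scale runs F G A♭ B♭ C D♭ E♭.
So we need the interval from F up to E♭.
7 letter names make it a seventh; at 10 semitones (a half step narrower than major) the quality is minor.

minor seventh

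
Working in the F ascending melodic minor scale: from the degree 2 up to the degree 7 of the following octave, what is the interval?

M13

Spelling the F ascending melodic minor scale: F G A♭ B♭ C D E.
The degree 2 is G and the degree 7 (up an octave) is E.
Counting 13 letters and 21 half steps from G gives a major thirteenth.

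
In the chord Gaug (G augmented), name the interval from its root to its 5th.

The chord tones of G augmented are G–B–D#.
That puts G below D#.
From G to D#: 8 semitones over a fifth = augmented.

augmented 5th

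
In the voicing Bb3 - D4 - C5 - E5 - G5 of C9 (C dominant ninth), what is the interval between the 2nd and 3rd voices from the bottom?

m7

Those voices are D4 and C5.
D up to C is 10 semitones, a half step narrower than a major seventh, so the interval is minor.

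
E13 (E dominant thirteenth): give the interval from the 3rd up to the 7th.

diminished fifth

E13 is spelled E G# B D F# C#.
That puts G# below D.
5 letter names make it a fifth; at 6 semitones (a half step narrower than perfect) the quality is diminished.
This 3–7 tritone is the characteristic tension at the heart of the dominant sound.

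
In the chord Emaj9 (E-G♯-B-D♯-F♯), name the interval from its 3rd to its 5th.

minor 3rd

3rd = G♯; 5th = B.
From G♯ to B: 3 semitones over a third = minor.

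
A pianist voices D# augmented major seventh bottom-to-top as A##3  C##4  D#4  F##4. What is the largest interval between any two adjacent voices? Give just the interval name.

Adjacent intervals: A##3→C##4 = minor third; C##4→D#4 = minor second; D#4→F##4 = major third.
The largest is D#4 to F##4, a major third (4 semitones).

M3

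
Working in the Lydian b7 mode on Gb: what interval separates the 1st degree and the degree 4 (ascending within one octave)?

A4

The scale runs Gb Ab Bb C Db Eb Fb.
So we need the interval from Gb up to C.
4 letter names make it a fourth; at 6 semitones (a half step wider than perfect) the quality is augmented.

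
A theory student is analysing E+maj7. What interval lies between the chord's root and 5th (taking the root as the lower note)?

E+maj7: E, G♯, B♯, D♯.
Root = E; 5th = B♯.
From E to B♯: 8 semitones over a fifth = augmented.

augmented 5th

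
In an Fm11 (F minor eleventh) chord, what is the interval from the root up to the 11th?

Fm11 is spelled F–Ab–C–Eb–G–Bb.
That puts F below Bb.
Counting 11 letters and 17 half steps from F gives a perfect eleventh.

perfect eleventh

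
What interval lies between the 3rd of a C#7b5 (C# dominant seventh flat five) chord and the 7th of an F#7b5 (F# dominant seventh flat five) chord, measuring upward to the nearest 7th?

C#7b5 (C# dominant seventh flat five) has E# as its 3rd, and F#7b5 (F# dominant seventh flat five) has E as its 7th.
E# up to E is 11 semitones, a half step narrower than a perfect octave, so the interval is diminished.

diminished octave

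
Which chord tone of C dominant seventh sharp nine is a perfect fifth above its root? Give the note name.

C7#9: C E G Bb D#.
The root is C. A perfect fifth above C is G.
G is the chord's 5th.

G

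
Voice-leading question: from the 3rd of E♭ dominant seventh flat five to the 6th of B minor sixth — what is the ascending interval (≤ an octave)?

E♭ dominant seventh flat five has G as its 3rd, and B minor sixth has G♯ as its 6th.
1 letter names make it a unison; at 1 semitone (a half step wider than perfect) the quality is augmented.

augmented 1st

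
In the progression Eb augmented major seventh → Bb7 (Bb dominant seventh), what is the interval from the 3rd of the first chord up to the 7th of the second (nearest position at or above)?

The 3rd of Eb augmented major seventh is G; the 7th of Bb7 (Bb dominant seventh) is Ab.
G up to Ab is 1 semitone, a half step narrower than a major second, so the interval is minor.

minor 2nd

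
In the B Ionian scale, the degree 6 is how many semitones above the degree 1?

9

The scale is B C# D# E F# G# A#.
B up to G# is a major sixth — 9 semitones.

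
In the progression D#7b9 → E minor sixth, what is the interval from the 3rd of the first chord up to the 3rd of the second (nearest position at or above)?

diminished second

The 3rd of D#7b9 is F##; the 3rd of E minor sixth is G.
F## up to G is 0 semitones, a whole step narrower than a major second, so the interval is diminished.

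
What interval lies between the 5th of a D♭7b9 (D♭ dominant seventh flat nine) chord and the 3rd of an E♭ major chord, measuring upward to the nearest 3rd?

M7

The 5th of D♭7b9 (D♭ dominant seventh flat nine) is A♭; the 3rd of E♭ major is G.
Counting 7 letters and 11 half steps from A♭ gives a major seventh.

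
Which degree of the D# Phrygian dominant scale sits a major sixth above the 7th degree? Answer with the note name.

A#

The scale is D# E F## G# A# B C#.
The 7th degree is C#; a major sixth above that is A# — scale degree 5.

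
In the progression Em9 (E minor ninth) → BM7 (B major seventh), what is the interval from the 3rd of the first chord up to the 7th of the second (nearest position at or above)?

Em9 (E minor ninth) has G as its 3rd, and BM7 (B major seventh) has A♯ as its 7th.
G up to A♯ is 3 semitones, a half step wider than a major second, so the interval is augmented.

augmented 2nd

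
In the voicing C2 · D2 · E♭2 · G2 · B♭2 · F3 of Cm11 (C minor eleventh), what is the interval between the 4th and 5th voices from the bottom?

Those voices are G2 and B♭2.
3 letter names make it a third; at 3 semitones (a half step narrower than major) the quality is minor.

minor 3rd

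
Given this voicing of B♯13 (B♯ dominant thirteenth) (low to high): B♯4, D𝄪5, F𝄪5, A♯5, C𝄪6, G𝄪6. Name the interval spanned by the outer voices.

major 13th

The outer voices are B♯4 and G𝄪6.
From B♯ to G𝄪 is 21 semitones, exactly the major thirteenth.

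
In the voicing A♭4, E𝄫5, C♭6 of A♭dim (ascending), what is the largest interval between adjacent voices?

major sixth

Adjacent intervals: A♭4→E𝄫5 = diminished fifth; E𝄫5→C♭6 = major sixth.
The largest is E𝄫5 to C♭6, a major sixth (9 semitones).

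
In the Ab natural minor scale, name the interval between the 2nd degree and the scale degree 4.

minor third

The scale runs Ab Bb Cb Db Eb Fb Gb.
2nd degree = Bb; 4th scale degree = Db.
From Bb to Db: 3 semitones over a third = minor.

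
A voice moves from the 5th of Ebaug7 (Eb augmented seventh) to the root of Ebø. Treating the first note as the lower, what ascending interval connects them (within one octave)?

Ebaug7 (Eb augmented seventh) has B as its 5th, and Ebø has Eb as its root.
B up to Eb is 4 semitones, a half step narrower than a perfect fourth, so the interval is diminished.

d4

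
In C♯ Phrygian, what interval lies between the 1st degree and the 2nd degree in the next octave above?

minor ninth

The scale runs C♯ D E F♯ G♯ A B.
1st degree = C♯; 2nd degree (up an octave) = D.
9 letter names make it a ninth; at 13 semitones (a half step narrower than major) the quality is minor.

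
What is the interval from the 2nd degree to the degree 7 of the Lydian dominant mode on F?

Spelling the Lydian dominant mode on F: F G A B C D E♭.
So we need the interval from G up to E♭.
From G to E♭: 8 semitones over a sixth = minor.

m6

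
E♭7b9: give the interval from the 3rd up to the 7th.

Spelling the chord: E♭ G B♭ D♭ F♭.
The 3rd is G and the 7th is D♭.
5 letter names make it a fifth; at 6 semitones (a half step narrower than perfect) the quality is diminished.
This 3–7 tritone is the characteristic tension at the heart of the dominant sound.

diminished fifth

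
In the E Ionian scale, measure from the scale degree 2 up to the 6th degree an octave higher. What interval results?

perfect 12th

Spelling the E Ionian scale: E F♯ G♯ A B C♯ D♯.
The scale degree 2 is F♯ and the 6th scale degree (up an octave) is C♯.
From F♯ to C♯ is 19 semitones, exactly the perfect twelfth.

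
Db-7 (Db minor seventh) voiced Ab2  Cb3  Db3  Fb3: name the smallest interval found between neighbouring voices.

Adjacent intervals: Ab2→Cb3 = minor third; Cb3→Db3 = major second; Db3→Fb3 = minor third.
The smallest is Cb3 to Db3, a major second (2 semitones).

major second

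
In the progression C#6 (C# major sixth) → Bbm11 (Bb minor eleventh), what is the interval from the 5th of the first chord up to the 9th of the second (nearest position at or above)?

The 5th of C#6 (C# major sixth) is G#; the 9th of Bbm11 (Bb minor eleventh) is C.
From G# to C: 4 semitones over a fourth = diminished.

d4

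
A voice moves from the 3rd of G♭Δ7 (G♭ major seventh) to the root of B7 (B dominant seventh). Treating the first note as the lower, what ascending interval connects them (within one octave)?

G♭Δ7 (G♭ major seventh) has B♭ as its 3rd, and B7 (B dominant seventh) has B as its root.
From B♭ to B: 1 semitone over a unison = augmented.

augmented unison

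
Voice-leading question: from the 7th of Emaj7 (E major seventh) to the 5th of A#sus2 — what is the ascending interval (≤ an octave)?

major second

Emaj7 (E major seventh) has D# as its 7th, and A#sus2 has E# as its 5th.
From D# to E# is 2 semitones, exactly the major second.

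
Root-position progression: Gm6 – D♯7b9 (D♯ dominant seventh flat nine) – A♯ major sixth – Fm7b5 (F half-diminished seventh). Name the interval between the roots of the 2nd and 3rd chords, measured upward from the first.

The roots are D♯ and A♯.
D♯ up to A♯ spans 5 letter names and 7 semitones — a perfect fifth.

perfect fifth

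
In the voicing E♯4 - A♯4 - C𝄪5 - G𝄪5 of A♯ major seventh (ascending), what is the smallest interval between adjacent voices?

M3

Adjacent intervals: E♯4→A♯4 = perfect fourth; A♯4→C𝄪5 = major third; C𝄪5→G𝄪5 = perfect fifth.
The smallest is A♯4 to C𝄪5, a major third (4 semitones).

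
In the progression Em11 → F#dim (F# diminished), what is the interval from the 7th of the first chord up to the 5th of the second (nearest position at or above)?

Em11 has D as its 7th, and F#dim (F# diminished) has C as its 5th.
7 letter names make it a seventh; at 10 semitones (a half step narrower than major) the quality is minor.

minor seventh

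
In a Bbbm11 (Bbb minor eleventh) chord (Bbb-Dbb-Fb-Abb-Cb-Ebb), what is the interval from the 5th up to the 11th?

minor seventh

5th = Fb; 11th = Ebb.
Fb up to Ebb is 10 semitones, a half step narrower than a major seventh, so the interval is minor.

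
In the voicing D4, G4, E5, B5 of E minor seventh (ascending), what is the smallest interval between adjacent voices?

Adjacent intervals: D4→G4 = perfect fourth; G4→E5 = major sixth; E5→B5 = perfect fifth.
The smallest is D4 to G4, a perfect fourth (5 semitones).

perfect fourth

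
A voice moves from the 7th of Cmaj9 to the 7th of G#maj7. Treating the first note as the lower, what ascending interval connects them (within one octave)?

augmented 5th

The 7th of Cmaj9 is B; the 7th of G#maj7 is F##.
5 letter names make it a fifth; at 8 semitones (a half step wider than perfect) the quality is augmented.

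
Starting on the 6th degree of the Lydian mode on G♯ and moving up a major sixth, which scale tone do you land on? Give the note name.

The scale is G♯ A♯ B♯ C𝄪 D♯ E♯ F𝄪.
The 6th degree is E♯; a major sixth above that is C𝄪 — scale degree 4.

C##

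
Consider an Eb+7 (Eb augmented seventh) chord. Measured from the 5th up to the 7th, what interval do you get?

diminished third

Spelling the chord: Eb–G–B–Db.
So we need the interval from B up to Db.
B up to Db is 2 semitones, a whole step narrower than a major third, so the interval is diminished.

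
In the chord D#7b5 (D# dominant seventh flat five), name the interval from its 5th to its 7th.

D#7b5 is spelled D#–F##–A–C#.
That puts A below C#.
Counting 3 letters and 4 half steps from A gives a major third.

major third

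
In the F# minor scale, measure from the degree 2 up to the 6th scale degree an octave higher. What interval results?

diminished twelfth

The scale runs F# G# A B C# D E.
Degree 2 = G#; scale degree 6 (up an octave) = D.
G# up to D is 18 semitones, a half step narrower than a perfect twelfth, so the interval is diminished.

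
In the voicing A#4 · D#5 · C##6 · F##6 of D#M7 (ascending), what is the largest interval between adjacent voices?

Adjacent intervals: A#4→D#5 = perfect fourth; D#5→C##6 = major seventh; C##6→F##6 = perfect fourth.
The largest is D#5 to C##6, a major seventh (11 semitones).

M7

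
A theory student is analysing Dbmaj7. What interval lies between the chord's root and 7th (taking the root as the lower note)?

major seventh

Dbmaj7 (Db major seventh): Db-F-Ab-C.
That puts Db below C.
From Db to C is 11 semitones, exactly the major seventh.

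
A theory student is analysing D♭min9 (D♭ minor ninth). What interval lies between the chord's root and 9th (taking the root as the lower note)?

Spelling the chord: D♭, F♭, A♭, C♭, E♭.
That puts D♭ below E♭.
Counting 9 letters and 14 half steps from D♭ gives a major ninth.

major ninth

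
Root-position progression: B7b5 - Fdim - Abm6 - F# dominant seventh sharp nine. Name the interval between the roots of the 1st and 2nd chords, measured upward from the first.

The roots are B and F.
B up to F is 6 semitones, a half step narrower than a perfect fifth, so the interval is diminished.

diminished fifth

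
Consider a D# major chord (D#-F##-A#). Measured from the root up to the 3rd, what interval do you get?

So we need the interval from D# up to F##.
From D# to F## is 4 semitones, exactly the major third.

major 3rd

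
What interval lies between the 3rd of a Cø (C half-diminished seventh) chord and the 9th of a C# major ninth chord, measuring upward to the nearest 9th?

augmented seventh

The 3rd of Cø (C half-diminished seventh) is Eb; the 9th of C# major ninth is D#.
7 letter names make it a seventh; at 12 semitones (a half step wider than major) the quality is augmented.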